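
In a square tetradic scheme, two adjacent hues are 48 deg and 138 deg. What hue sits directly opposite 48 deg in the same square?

228°

A square tetradic scheme places four hues 90° apart; opposite corners are 180° apart.
48 + 180 = 228°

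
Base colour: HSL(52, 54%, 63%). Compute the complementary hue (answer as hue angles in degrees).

The complement sits 180° across the wheel.
52 + 180 = 232°

232°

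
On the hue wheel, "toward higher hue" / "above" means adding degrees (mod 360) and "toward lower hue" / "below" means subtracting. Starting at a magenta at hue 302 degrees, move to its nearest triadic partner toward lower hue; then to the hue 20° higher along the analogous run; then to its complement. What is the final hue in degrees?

−120° (triadic ↓): 302 − 120 = 182°
+20° (analog 20° ↑): 182 + 20 = 202°
+180° (complement): 202 + 180 = 382 → 382 − 360 = 22°

22°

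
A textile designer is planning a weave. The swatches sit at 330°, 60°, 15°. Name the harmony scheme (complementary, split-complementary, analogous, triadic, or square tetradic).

Sort the hues: 15°, 60°, 330°.
Successive gaps around the wheel: 45°, 270°, 45°.
A run of hues at equal small steps (45°) with one large closing gap is an analogous group.

analogous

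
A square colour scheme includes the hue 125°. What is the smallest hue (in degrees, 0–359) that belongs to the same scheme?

35°

A square tetradic scheme places four hues every 90°.
The full set through 125° is {35°, 125°, 215°, 305°}.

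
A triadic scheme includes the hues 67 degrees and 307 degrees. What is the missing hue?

187°

A triad places three hues 120° apart.
The full set through 67° is {67°, 187°, 307°}.
Given {67°, 307°}, the missing hue is 187°.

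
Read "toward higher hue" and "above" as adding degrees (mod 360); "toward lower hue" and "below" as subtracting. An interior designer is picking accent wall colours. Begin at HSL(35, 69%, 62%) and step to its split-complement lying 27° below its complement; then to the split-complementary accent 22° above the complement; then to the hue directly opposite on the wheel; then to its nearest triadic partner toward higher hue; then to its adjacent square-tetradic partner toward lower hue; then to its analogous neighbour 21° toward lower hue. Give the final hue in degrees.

219°

+153° (split-comp 27° ↓): 35 + 153 = 188°
+202° (split-comp 22° ↑): 188 + 202 = 390 → 390 − 360 = 30°
+180° (complement): 30 + 180 = 210°
+120° (triadic ↑): 210 + 120 = 330°
−90° (square ↓): 330 − 90 = 240°
−21° (analog 21° ↓): 240 − 21 = 219°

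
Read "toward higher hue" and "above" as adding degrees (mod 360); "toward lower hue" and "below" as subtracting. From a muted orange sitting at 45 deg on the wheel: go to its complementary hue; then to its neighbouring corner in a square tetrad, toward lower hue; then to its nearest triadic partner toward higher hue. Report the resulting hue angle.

+180° (complement): 45 + 180 = 225°
−90° (square ↓): 225 − 90 = 135°
+120° (triadic ↑): 135 + 120 = 255°

255°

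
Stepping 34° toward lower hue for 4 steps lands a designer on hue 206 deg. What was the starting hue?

342°

4 steps of 34° (toward lower hue) give a net shift of −136°.
Start = end − shift: 206 + 136 = 342°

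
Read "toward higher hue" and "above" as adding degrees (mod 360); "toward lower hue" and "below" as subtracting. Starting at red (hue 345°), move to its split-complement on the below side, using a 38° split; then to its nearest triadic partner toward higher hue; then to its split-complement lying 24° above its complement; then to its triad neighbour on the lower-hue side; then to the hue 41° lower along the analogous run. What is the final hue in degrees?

split-comp 38° ↓ +142°: 345 + 142 = 487 → 487 − 360 = 127°
triadic ↑ +120°: 127 + 120 = 247°
split-comp 24° ↑ +204°: 247 + 204 = 451 → 451 − 360 = 91°
triadic ↓ −120°: 91 − 120 = -29 → -29 + 360 = 331°
analog 41° ↓ −41°: 331 − 41 = 290°

290°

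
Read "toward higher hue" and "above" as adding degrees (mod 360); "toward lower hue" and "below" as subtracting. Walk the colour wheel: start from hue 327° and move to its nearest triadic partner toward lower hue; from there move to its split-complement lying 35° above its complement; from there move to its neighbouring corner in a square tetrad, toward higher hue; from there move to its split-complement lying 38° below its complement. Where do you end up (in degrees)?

triadic ↓ −120°: 327 − 120 = 207°
split-comp 35° ↑ +215°: 207 + 215 = 422 → 422 − 360 = 62°
square ↑ +90°: 62 + 90 = 152°
split-comp 38° ↓ +142°: 152 + 142 = 294°

294°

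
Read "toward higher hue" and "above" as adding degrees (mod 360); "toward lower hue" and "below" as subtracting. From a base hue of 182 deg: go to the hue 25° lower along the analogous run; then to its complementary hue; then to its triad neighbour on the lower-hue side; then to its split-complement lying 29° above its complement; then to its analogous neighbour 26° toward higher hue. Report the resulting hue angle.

analog 25° ↓ −25°: 182 − 25 = 157°
complement +180°: 157 + 180 = 337°
triadic ↓ −120°: 337 − 120 = 217°
split-comp 29° ↑ +209°: 217 + 209 = 426 → 426 − 360 = 66°
analog 26° ↑ +26°: 66 + 26 = 92°

92°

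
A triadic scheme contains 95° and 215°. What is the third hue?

335°

A triad spaces three hues 120° apart.
The full set is {95°, 215°, 335°}.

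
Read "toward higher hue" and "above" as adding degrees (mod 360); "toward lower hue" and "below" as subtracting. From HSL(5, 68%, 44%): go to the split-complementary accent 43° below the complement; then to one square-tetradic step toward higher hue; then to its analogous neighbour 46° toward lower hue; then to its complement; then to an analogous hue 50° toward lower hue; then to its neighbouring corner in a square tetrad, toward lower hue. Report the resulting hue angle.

5 + 137 = 142°   (split-comp 43° ↓)
142 + 90 = 232°   (square ↑)
232 − 46 = 186°   (analog 46° ↓)
186 + 180 = 366 → 366 − 360 = 6°   (complement)
6 − 50 = -44 → -44 + 360 = 316°   (analog 50° ↓)
316 − 90 = 226°   (square ↓)

226°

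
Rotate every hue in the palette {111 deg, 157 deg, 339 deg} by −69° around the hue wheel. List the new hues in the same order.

42°, 88°, 270°

111 − 69 = 42°
157 − 69 = 88°
339 − 69 = 270°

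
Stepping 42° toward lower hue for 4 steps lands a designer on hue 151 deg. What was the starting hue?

4 steps of 42° (toward lower hue) give a net shift of −168°.
Start = end − shift: 151 + 168 = 319°

319°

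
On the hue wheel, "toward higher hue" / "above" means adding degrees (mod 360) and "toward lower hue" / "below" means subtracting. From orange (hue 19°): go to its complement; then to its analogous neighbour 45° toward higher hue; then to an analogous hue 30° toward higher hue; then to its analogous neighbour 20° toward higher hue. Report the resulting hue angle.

294°

complement +180°: 19 + 180 = 199°
analog 45° ↑ +45°: 199 + 45 = 244°
analog 30° ↑ +30°: 244 + 30 = 274°
analog 20° ↑ +20°: 274 + 20 = 294°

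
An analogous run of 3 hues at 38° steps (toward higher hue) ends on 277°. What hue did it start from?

201°

2 steps of 38° (toward higher hue) give a net shift of +76°.
Start = end − shift: 277 − 76 = 201°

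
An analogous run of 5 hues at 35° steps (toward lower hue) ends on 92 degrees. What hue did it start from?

4 steps of 35° (toward lower hue) give a net shift of −140°.
Start = end − shift: 92 + 140 = 232°

232°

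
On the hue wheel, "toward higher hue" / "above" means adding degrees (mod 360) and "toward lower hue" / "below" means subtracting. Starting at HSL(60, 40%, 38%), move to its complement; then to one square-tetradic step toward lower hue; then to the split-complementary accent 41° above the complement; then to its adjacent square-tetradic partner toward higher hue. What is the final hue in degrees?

complement +180°: 60 + 180 = 240°
square ↓ −90°: 240 − 90 = 150°
split-comp 41° ↑ +221°: 150 + 221 = 371 → 371 − 360 = 11°
square ↑ +90°: 11 + 90 = 101°

101°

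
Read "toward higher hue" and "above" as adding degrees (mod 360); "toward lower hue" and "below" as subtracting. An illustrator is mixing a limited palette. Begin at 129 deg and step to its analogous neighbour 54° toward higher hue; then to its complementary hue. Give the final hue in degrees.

3°

129 + 54 = 183°   (analog 54° ↑)
183 + 180 = 363 → 363 − 360 = 3°   (complement)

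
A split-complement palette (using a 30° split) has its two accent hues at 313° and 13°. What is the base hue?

163°

The accents sit 30° either side of the complement, so the complement is their short-arc midpoint on the wheel.
Short-arc midpoint of 313° and 13°: 343°.
Base is 180° from the complement: 343 − 180 = 163°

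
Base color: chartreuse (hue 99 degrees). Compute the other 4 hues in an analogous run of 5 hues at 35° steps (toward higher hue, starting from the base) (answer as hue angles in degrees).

134°, 169°, 204°, and 239°

Analogous hues sit every 35° along the wheel.
99 + 35 = 134°
99 + 70 = 169°
99 + 105 = 204°
99 + 140 = 239°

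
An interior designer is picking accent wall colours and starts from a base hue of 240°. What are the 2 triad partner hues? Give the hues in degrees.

240 + 120 = 360 → 360 − 360 = 0°
240 + 240 = 480 → 480 − 360 = 120°

0° and 120°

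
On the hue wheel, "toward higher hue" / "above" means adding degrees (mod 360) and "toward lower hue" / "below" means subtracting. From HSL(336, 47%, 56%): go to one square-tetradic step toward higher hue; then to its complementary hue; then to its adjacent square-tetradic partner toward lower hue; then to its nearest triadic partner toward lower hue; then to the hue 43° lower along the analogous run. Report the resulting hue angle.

336 + 90 = 426 → 426 − 360 = 66°   (square ↑)
66 + 180 = 246°   (complement)
246 − 90 = 156°   (square ↓)
156 − 120 = 36°   (triadic ↓)
36 − 43 = -7 → -7 + 360 = 353°   (analog 43° ↓)

353°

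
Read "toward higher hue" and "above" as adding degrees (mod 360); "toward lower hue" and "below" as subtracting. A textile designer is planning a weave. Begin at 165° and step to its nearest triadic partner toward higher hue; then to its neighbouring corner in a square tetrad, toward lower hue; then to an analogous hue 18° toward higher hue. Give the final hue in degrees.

165 + 120 = 285°   (triadic ↑)
285 − 90 = 195°   (square ↓)
195 + 18 = 213°   (analog 18° ↑)

213°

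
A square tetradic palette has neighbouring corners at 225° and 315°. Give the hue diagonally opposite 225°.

45°

A square tetradic scheme places four hues 90° apart; opposite corners are 180° apart.
225 + 180 = 405 → 405 − 360 = 45°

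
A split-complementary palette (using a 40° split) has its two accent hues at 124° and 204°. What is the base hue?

344°

The accents sit 40° either side of the complement, so the complement is their short-arc midpoint on the wheel.
Short-arc midpoint of 124° and 204°: 164°.
Base is 180° from the complement: 164 − 180 = -16 → -16 + 360 = 344°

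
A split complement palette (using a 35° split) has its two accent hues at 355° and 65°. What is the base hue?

The accents sit 35° either side of the complement, so the complement is their short-arc midpoint on the wheel.
Short-arc midpoint of 355° and 65°: 30°.
Base is 180° from the complement: 30 − 180 = -150 → -150 + 360 = 210°

210°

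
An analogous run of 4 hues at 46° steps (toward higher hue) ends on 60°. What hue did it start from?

3 steps of 46° (toward higher hue) give a net shift of +138°.
Start = end − shift: 60 − 138 = -78 → -78 + 360 = 282°

282°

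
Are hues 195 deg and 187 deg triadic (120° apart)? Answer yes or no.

no

Angular distance: |195 − 187| = 8 = 8°.
Triadic (120° apart) requires 120°.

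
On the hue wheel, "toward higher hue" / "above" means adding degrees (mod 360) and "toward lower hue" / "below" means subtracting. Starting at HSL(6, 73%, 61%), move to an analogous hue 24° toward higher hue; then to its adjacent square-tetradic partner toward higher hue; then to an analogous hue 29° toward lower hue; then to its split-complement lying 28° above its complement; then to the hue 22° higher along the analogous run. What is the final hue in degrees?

+24° (analog 24° ↑): 6 + 24 = 30°
+90° (square ↑): 30 + 90 = 120°
−29° (analog 29° ↓): 120 − 29 = 91°
+208° (split-comp 28° ↑): 91 + 208 = 299°
+22° (analog 22° ↑): 299 + 22 = 321°

321°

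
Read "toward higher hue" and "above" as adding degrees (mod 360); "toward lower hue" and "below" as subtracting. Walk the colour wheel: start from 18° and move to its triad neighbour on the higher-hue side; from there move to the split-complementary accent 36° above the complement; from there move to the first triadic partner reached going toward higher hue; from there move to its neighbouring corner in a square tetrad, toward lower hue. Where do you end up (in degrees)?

24°

+120° (triadic ↑): 18 + 120 = 138°
+216° (split-comp 36° ↑): 138 + 216 = 354°
+120° (triadic ↑): 354 + 120 = 474 → 474 − 360 = 114°
−90° (square ↓): 114 − 90 = 24°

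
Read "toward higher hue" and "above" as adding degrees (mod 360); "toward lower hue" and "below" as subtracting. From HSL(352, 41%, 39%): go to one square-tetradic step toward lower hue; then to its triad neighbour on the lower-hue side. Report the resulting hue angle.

352 − 90 = 262°   (square ↓)
262 − 120 = 142°   (triadic ↓)

142°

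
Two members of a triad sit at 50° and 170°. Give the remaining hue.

A triad spaces three hues 120° apart.
The full set is {50°, 170°, 290°}.

290°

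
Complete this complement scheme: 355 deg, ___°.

The complement sits 180° across the wheel.
The full set through 355° is {175°, 355°}.
Given {355°}, the missing hue is 175°.

175°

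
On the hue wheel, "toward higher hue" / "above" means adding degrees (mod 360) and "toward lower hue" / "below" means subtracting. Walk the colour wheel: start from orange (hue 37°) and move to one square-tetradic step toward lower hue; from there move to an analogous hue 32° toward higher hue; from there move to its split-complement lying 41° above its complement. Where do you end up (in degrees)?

200°

−90° (square ↓): 37 − 90 = -53 → -53 + 360 = 307°
+32° (analog 32° ↑): 307 + 32 = 339°
+221° (split-comp 41° ↑): 339 + 221 = 560 → 560 − 360 = 200°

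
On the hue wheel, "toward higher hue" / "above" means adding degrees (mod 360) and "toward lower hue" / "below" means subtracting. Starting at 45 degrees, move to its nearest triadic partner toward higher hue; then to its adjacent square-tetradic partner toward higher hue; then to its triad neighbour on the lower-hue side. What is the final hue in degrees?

135°

45 + 120 = 165°   (triadic ↑)
165 + 90 = 255°   (square ↑)
255 − 120 = 135°   (triadic ↓)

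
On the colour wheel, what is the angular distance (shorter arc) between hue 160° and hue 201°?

|160 − 201| = 41.
41 ≤ 180, so the shorter arc is 41°.

41°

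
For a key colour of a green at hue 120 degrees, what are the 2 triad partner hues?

240° and 0°

A triad places three hues 120° apart.
120 + 120 = 240°
120 + 240 = 360 → 360 − 360 = 0°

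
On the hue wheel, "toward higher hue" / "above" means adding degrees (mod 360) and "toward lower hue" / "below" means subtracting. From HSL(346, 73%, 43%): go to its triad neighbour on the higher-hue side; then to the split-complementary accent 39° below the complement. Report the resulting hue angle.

247°

+120° (triadic ↑): 346 + 120 = 466 → 466 − 360 = 106°
+141° (split-comp 39° ↓): 106 + 141 = 247°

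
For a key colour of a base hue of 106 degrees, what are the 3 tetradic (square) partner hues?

A square tetradic scheme places four hues every 90°.
106 + 90 = 196°
106 + 180 = 286°
106 + 270 = 376 → 376 − 360 = 16°

196°, 286°, and 16°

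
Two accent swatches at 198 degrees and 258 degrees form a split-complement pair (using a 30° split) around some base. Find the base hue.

48°

The accents sit 30° either side of the complement, so the complement is their short-arc midpoint on the wheel.
Short-arc midpoint of 198° and 258°: 228°.
Base is 180° from the complement: 228 − 180 = 48°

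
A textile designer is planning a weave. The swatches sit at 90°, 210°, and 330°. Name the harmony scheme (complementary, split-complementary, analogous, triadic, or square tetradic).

triadic

Sort the hues: 90°, 210°, 330°.
Successive gaps around the wheel: 120°, 120°, 120°.
Three hues equally spaced 120° apart form a triad.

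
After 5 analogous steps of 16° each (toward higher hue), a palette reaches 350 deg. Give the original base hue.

5 steps of 16° (toward higher hue) give a net shift of +80°.
Start = end − shift: 350 − 80 = 270°

270°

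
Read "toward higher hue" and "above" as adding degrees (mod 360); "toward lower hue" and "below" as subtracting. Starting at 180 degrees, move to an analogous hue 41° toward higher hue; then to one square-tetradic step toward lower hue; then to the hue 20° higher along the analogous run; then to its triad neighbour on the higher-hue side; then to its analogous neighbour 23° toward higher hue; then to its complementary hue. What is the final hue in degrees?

180 + 41 = 221°   (analog 41° ↑)
221 − 90 = 131°   (square ↓)
131 + 20 = 151°   (analog 20° ↑)
151 + 120 = 271°   (triadic ↑)
271 + 23 = 294°   (analog 23° ↑)
294 + 180 = 474 → 474 − 360 = 114°   (complement)

114°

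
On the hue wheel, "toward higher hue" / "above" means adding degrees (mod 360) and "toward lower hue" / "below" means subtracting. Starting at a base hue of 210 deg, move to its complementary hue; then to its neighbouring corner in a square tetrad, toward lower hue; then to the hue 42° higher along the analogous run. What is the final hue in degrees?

complement +180°: 210 + 180 = 390 → 390 − 360 = 30°
square ↓ −90°: 30 − 90 = -60 → -60 + 360 = 300°
analog 42° ↑ +42°: 300 + 42 = 342°

342°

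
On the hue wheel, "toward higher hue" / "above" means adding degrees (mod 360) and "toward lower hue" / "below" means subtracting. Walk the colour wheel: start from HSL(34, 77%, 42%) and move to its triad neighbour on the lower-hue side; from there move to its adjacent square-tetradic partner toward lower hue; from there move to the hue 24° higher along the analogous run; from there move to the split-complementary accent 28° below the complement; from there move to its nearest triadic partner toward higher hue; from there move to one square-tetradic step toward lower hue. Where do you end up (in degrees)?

triadic ↓ −120°: 34 − 120 = -86 → -86 + 360 = 274°
square ↓ −90°: 274 − 90 = 184°
analog 24° ↑ +24°: 184 + 24 = 208°
split-comp 28° ↓ +152°: 208 + 152 = 360 → 360 − 360 = 0°
triadic ↑ +120°: 0 + 120 = 120°
square ↓ −90°: 120 − 90 = 30°

30°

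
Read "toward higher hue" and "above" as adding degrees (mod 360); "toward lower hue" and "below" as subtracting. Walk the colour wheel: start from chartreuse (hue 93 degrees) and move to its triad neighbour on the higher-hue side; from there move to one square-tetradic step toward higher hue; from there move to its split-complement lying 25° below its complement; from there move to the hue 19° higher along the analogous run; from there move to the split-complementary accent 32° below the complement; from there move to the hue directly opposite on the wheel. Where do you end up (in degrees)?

+120° (triadic ↑): 93 + 120 = 213°
+90° (square ↑): 213 + 90 = 303°
+155° (split-comp 25° ↓): 303 + 155 = 458 → 458 − 360 = 98°
+19° (analog 19° ↑): 98 + 19 = 117°
+148° (split-comp 32° ↓): 117 + 148 = 265°
+180° (complement): 265 + 180 = 445 → 445 − 360 = 85°

85°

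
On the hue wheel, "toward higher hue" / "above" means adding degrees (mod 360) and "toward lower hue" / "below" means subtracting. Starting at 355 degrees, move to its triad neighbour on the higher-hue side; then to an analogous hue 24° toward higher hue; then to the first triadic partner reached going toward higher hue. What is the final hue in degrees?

+120° (triadic ↑): 355 + 120 = 475 → 475 − 360 = 115°
+24° (analog 24° ↑): 115 + 24 = 139°
+120° (triadic ↑): 139 + 120 = 259°

259°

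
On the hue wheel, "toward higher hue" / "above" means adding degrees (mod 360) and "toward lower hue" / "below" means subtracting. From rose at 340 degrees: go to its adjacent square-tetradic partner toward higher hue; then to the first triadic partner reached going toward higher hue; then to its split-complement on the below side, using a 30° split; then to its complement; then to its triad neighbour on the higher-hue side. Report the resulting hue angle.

280°

square ↑ +90°: 340 + 90 = 430 → 430 − 360 = 70°
triadic ↑ +120°: 70 + 120 = 190°
split-comp 30° ↓ +150°: 190 + 150 = 340°
complement +180°: 340 + 180 = 520 → 520 − 360 = 160°
triadic ↑ +120°: 160 + 120 = 280°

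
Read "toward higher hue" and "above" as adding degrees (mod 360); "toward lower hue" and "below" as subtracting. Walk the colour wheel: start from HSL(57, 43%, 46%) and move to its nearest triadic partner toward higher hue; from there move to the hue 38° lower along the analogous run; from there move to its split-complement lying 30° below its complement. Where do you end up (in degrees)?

triadic ↑ +120°: 57 + 120 = 177°
analog 38° ↓ −38°: 177 − 38 = 139°
split-comp 30° ↓ +150°: 139 + 150 = 289°

289°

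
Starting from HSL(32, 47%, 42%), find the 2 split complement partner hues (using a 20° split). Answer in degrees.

192° and 232°

Split-complementary hues sit 20° either side of the complement.
Complement of 32°: 32 + 180 = 212°
212 − 20 = 192°
212 + 20 = 232°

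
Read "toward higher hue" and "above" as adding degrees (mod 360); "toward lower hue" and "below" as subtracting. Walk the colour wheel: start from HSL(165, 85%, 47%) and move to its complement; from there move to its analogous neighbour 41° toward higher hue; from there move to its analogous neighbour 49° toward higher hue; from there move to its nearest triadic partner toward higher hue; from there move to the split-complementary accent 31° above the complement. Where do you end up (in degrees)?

46°

complement +180°: 165 + 180 = 345°
analog 41° ↑ +41°: 345 + 41 = 386 → 386 − 360 = 26°
analog 49° ↑ +49°: 26 + 49 = 75°
triadic ↑ +120°: 75 + 120 = 195°
split-comp 31° ↑ +211°: 195 + 211 = 406 → 406 − 360 = 46°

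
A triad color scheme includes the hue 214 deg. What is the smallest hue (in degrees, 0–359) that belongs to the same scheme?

94°

A triad places three hues 120° apart.
The full set through 214° is {94°, 214°, 334°}.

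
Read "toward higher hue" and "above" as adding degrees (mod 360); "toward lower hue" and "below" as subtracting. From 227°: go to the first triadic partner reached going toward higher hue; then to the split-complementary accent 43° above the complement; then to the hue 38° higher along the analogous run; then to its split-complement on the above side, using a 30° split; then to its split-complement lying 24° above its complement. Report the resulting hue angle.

+120° (triadic ↑): 227 + 120 = 347°
+223° (split-comp 43° ↑): 347 + 223 = 570 → 570 − 360 = 210°
+38° (analog 38° ↑): 210 + 38 = 248°
+210° (split-comp 30° ↑): 248 + 210 = 458 → 458 − 360 = 98°
+204° (split-comp 24° ↑): 98 + 204 = 302°

302°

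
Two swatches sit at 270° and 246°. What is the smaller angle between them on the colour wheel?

|270 − 246| = 24.
24 ≤ 180, so the shorter arc is 24°.

24°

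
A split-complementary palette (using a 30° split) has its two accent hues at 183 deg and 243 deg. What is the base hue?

The accents sit 30° either side of the complement, so the complement is their short-arc midpoint on the wheel.
Short-arc midpoint of 183° and 243°: 213°.
Base is 180° from the complement: 213 − 180 = 33°

33°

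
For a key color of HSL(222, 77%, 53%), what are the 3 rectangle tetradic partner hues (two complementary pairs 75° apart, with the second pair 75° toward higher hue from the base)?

297°, 42°, and 117°

A rectangular tetradic uses two complementary pairs 75° apart: offsets 0°, 75°, 180°, 255°.
222 + 75 = 297°
222 + 180 = 402 → 402 − 360 = 42°
222 + 255 = 477 → 477 − 360 = 117°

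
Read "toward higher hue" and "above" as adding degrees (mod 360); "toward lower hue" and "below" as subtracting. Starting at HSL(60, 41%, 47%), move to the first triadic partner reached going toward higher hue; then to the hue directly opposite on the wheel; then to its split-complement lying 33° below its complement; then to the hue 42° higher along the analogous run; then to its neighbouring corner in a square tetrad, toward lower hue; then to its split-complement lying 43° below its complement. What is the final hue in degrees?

236°

triadic ↑ +120°: 60 + 120 = 180°
complement +180°: 180 + 180 = 360 → 360 − 360 = 0°
split-comp 33° ↓ +147°: 0 + 147 = 147°
analog 42° ↑ +42°: 147 + 42 = 189°
square ↓ −90°: 189 − 90 = 99°
split-comp 43° ↓ +137°: 99 + 137 = 236°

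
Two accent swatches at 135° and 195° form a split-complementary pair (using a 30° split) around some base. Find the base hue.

The accents sit 30° either side of the complement, so the complement is their short-arc midpoint on the wheel.
Short-arc midpoint of 135° and 195°: 165°.
Base is 180° from the complement: 165 − 180 = -15 → -15 + 360 = 345°

345°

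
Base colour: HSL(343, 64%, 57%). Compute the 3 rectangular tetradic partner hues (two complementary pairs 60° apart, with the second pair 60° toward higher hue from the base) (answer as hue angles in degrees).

43°, 163°, 223°

A rectangular tetradic uses two complementary pairs 60° apart: offsets 0°, 60°, 180°, 240°.
343 + 60 = 403 → 403 − 360 = 43°
343 + 180 = 523 → 523 − 360 = 163°
343 + 240 = 583 → 583 − 360 = 223°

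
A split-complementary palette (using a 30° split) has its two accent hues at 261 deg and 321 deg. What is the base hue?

The accents sit 30° either side of the complement, so the complement is their short-arc midpoint on the wheel.
Short-arc midpoint of 261° and 321°: 291°.
Base is 180° from the complement: 291 − 180 = 111°

111°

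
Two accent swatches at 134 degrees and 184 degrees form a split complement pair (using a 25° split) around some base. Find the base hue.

The accents sit 25° either side of the complement, so the complement is their short-arc midpoint on the wheel.
Short-arc midpoint of 134° and 184°: 159°.
Base is 180° from the complement: 159 − 180 = -21 → -21 + 360 = 339°

339°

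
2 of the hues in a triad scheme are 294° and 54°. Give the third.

A triad places three hues 120° apart.
The full set through 54° is {54°, 174°, 294°}.
Given {54°, 294°}, the missing hue is 174°.

174°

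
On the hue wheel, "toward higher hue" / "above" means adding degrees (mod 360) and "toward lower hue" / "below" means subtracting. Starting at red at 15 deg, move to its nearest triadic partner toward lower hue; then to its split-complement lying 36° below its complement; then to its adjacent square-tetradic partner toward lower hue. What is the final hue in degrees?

−120° (triadic ↓): 15 − 120 = -105 → -105 + 360 = 255°
+144° (split-comp 36° ↓): 255 + 144 = 399 → 399 − 360 = 39°
−90° (square ↓): 39 − 90 = -51 → -51 + 360 = 309°

309°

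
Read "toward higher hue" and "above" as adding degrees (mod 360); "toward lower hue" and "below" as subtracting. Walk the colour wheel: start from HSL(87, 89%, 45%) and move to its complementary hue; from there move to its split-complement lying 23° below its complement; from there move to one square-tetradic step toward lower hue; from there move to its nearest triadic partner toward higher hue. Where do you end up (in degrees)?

87 + 180 = 267°   (complement)
267 + 157 = 424 → 424 − 360 = 64°   (split-comp 23° ↓)
64 − 90 = -26 → -26 + 360 = 334°   (square ↓)
334 + 120 = 454 → 454 − 360 = 94°   (triadic ↑)

94°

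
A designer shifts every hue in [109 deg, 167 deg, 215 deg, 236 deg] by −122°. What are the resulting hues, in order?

109 − 122 = -13 → -13 + 360 = 347°
167 − 122 = 45°
215 − 122 = 93°
236 − 122 = 114°

347°, 45°, 93°, 114°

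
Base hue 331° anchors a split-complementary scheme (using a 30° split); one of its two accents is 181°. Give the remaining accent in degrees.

Split-complementary hues sit 30° either side of the complement.
Complement of the base 331°: 331 + 180 = 511 → 511 − 360 = 151°
The given accent 181° is 30° one side of 151°; the other accent sits 30° the other side: 151 − 30 = 121°

121°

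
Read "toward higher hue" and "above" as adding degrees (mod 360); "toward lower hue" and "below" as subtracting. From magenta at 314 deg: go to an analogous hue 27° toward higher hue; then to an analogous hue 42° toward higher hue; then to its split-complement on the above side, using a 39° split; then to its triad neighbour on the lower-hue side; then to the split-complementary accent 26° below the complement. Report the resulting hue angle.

276°

+27° (analog 27° ↑): 314 + 27 = 341°
+42° (analog 42° ↑): 341 + 42 = 383 → 383 − 360 = 23°
+219° (split-comp 39° ↑): 23 + 219 = 242°
−120° (triadic ↓): 242 − 120 = 122°
+154° (split-comp 26° ↓): 122 + 154 = 276°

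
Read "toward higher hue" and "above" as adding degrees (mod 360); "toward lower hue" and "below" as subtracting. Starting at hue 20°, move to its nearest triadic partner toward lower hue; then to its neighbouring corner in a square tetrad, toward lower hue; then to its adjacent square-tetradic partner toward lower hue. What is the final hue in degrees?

triadic ↓ −120°: 20 − 120 = -100 → -100 + 360 = 260°
square ↓ −90°: 260 − 90 = 170°
square ↓ −90°: 170 − 90 = 80°

80°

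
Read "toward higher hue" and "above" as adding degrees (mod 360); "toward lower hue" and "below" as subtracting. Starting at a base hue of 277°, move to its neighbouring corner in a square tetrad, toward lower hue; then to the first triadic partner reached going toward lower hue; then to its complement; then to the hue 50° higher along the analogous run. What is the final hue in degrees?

297°

square ↓ −90°: 277 − 90 = 187°
triadic ↓ −120°: 187 − 120 = 67°
complement +180°: 67 + 180 = 247°
analog 50° ↑ +50°: 247 + 50 = 297°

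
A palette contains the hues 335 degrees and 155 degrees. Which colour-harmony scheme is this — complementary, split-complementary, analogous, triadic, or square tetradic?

complementary

Sort the hues: 155°, 335°.
Successive gaps around the wheel: 180°, 180°.
Two hues 180° apart are complementary.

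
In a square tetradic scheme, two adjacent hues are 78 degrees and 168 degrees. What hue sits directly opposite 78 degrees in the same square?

258°

A square tetradic scheme places four hues 90° apart; opposite corners are 180° apart.
78 + 180 = 258°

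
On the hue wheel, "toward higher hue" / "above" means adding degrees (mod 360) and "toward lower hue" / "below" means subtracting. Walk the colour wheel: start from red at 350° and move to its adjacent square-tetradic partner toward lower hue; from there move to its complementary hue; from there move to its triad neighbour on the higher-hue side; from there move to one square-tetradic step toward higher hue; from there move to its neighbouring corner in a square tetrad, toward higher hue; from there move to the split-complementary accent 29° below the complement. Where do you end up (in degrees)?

350 − 90 = 260°   (square ↓)
260 + 180 = 440 → 440 − 360 = 80°   (complement)
80 + 120 = 200°   (triadic ↑)
200 + 90 = 290°   (square ↑)
290 + 90 = 380 → 380 − 360 = 20°   (square ↑)
20 + 151 = 171°   (split-comp 29° ↓)

171°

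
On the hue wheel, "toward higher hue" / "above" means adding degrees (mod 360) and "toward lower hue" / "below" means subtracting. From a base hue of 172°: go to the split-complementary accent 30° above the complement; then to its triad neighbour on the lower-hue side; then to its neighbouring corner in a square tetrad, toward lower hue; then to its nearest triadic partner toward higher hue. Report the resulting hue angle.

292°

split-comp 30° ↑ +210°: 172 + 210 = 382 → 382 − 360 = 22°
triadic ↓ −120°: 22 − 120 = -98 → -98 + 360 = 262°
square ↓ −90°: 262 − 90 = 172°
triadic ↑ +120°: 172 + 120 = 292°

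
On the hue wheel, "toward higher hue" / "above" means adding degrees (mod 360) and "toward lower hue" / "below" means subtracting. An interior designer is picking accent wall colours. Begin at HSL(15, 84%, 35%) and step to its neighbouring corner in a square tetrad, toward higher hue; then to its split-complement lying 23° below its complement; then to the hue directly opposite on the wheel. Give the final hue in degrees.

82°

square ↑ +90°: 15 + 90 = 105°
split-comp 23° ↓ +157°: 105 + 157 = 262°
complement +180°: 262 + 180 = 442 → 442 − 360 = 82°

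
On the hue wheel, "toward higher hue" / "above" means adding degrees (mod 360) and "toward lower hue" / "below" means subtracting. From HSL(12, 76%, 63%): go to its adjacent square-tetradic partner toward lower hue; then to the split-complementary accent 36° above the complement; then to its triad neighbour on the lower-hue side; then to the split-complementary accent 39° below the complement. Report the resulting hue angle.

square ↓ −90°: 12 − 90 = -78 → -78 + 360 = 282°
split-comp 36° ↑ +216°: 282 + 216 = 498 → 498 − 360 = 138°
triadic ↓ −120°: 138 − 120 = 18°
split-comp 39° ↓ +141°: 18 + 141 = 159°

159°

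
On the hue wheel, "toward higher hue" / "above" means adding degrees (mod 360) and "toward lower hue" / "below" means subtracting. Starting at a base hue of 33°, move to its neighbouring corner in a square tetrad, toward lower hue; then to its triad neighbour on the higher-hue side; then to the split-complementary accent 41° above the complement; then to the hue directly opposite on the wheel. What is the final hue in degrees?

−90° (square ↓): 33 − 90 = -57 → -57 + 360 = 303°
+120° (triadic ↑): 303 + 120 = 423 → 423 − 360 = 63°
+221° (split-comp 41° ↑): 63 + 221 = 284°
+180° (complement): 284 + 180 = 464 → 464 − 360 = 104°

104°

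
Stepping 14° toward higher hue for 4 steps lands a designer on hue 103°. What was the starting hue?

47°

4 steps of 14° (toward higher hue) give a net shift of +56°.
Start = end − shift: 103 − 56 = 47°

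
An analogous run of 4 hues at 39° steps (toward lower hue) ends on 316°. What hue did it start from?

73°

3 steps of 39° (toward lower hue) give a net shift of −117°.
Start = end − shift: 316 + 117 = 433 → 433 − 360 = 73°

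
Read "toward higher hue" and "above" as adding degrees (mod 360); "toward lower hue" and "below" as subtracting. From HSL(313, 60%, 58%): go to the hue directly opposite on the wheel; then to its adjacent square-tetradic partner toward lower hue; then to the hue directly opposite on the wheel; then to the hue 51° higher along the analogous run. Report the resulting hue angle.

313 + 180 = 493 → 493 − 360 = 133°   (complement)
133 − 90 = 43°   (square ↓)
43 + 180 = 223°   (complement)
223 + 51 = 274°   (analog 51° ↑)

274°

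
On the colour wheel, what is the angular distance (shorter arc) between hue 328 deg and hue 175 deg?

|328 − 175| = 153.
153 ≤ 180, so the shorter arc is 153°.

153°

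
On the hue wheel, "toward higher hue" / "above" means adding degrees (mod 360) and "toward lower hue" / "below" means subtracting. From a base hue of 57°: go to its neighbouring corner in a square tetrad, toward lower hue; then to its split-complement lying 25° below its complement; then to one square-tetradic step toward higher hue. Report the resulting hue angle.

212°

−90° (square ↓): 57 − 90 = -33 → -33 + 360 = 327°
+155° (split-comp 25° ↓): 327 + 155 = 482 → 482 − 360 = 122°
+90° (square ↑): 122 + 90 = 212°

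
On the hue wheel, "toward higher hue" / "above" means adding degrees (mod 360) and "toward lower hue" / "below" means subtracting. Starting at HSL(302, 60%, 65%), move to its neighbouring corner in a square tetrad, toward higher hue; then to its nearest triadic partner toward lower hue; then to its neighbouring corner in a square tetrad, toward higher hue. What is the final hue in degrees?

2°

+90° (square ↑): 302 + 90 = 392 → 392 − 360 = 32°
−120° (triadic ↓): 32 − 120 = -88 → -88 + 360 = 272°
+90° (square ↑): 272 + 90 = 362 → 362 − 360 = 2°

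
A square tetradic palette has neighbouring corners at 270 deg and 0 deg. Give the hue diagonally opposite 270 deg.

A square tetradic scheme places four hues 90° apart; opposite corners are 180° apart.
270 + 180 = 450 → 450 − 360 = 90°

90°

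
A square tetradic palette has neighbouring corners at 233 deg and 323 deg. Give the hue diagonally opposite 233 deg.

A square tetradic scheme places four hues 90° apart; opposite corners are 180° apart.
233 + 180 = 413 → 413 − 360 = 53°

53°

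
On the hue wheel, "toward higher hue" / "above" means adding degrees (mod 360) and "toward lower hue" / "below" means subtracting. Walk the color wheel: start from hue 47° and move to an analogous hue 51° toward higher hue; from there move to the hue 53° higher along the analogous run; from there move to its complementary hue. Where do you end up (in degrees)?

47 + 51 = 98°   (analog 51° ↑)
98 + 53 = 151°   (analog 53° ↑)
151 + 180 = 331°   (complement)

331°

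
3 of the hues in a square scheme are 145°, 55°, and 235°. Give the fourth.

325°

A square tetradic scheme places four hues every 90°.
The full set through 55° is {55°, 145°, 235°, 325°}.
Given {55°, 145°, 235°}, the missing hue is 325°.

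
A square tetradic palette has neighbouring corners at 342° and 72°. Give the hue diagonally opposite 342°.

A square tetradic scheme places four hues 90° apart; opposite corners are 180° apart.
342 + 180 = 522 → 522 − 360 = 162°

162°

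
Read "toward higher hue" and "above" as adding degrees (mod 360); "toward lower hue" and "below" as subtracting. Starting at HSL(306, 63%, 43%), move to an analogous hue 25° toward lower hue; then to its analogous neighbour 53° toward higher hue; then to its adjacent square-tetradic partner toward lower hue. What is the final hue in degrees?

−25° (analog 25° ↓): 306 − 25 = 281°
+53° (analog 53° ↑): 281 + 53 = 334°
−90° (square ↓): 334 − 90 = 244°

244°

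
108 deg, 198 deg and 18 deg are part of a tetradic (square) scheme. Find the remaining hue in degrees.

A square tetradic scheme places four hues every 90°.
The full set through 18° is {18°, 108°, 198°, 288°}.
Given {18°, 108°, 198°}, the missing hue is 288°.

288°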